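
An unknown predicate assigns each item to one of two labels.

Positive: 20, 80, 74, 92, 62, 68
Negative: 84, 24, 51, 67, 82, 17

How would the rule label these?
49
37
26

Negative, Negative, Positive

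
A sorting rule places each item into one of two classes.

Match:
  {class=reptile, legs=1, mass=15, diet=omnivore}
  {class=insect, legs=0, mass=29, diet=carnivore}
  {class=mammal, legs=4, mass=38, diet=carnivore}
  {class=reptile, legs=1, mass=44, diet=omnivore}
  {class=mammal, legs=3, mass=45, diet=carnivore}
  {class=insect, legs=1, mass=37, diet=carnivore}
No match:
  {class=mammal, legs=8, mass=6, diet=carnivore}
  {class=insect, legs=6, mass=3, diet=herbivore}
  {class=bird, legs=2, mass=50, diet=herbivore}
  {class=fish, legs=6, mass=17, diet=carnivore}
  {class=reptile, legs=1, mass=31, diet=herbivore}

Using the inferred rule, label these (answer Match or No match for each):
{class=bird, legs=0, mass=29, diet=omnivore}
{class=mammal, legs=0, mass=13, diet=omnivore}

Match, Match

The classifier is using: diet is not herbivore AND legs ≤ 4.
{class=bird, legs=0, mass=29, diet=omnivore} → diet is omnivore, legs = 0 → Match.
{class=mammal, legs=0, mass=13, diet=omnivore} → diet is omnivore, legs = 0 → Match.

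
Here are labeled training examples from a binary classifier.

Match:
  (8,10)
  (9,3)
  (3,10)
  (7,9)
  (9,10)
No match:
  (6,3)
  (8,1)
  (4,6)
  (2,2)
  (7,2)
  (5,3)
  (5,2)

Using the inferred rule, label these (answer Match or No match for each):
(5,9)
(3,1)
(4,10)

The classifier is using: sum ≥ 12.
(5,9) — 5+9 = 14, hence Match. (3,1) — 3+1 = 4, hence No match. (4,10) — 4+10 = 14, hence Match.

Match, No match, Match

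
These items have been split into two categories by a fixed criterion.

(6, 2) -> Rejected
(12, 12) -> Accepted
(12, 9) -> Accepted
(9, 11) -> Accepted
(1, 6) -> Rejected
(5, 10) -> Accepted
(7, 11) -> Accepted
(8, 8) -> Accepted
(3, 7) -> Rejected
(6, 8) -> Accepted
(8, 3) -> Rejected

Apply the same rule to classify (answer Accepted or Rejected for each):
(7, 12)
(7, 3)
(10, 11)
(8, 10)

Accepted, Rejected, Accepted, Accepted

The pattern is that an item is 'Accepted' exactly when: sum ≥ 14.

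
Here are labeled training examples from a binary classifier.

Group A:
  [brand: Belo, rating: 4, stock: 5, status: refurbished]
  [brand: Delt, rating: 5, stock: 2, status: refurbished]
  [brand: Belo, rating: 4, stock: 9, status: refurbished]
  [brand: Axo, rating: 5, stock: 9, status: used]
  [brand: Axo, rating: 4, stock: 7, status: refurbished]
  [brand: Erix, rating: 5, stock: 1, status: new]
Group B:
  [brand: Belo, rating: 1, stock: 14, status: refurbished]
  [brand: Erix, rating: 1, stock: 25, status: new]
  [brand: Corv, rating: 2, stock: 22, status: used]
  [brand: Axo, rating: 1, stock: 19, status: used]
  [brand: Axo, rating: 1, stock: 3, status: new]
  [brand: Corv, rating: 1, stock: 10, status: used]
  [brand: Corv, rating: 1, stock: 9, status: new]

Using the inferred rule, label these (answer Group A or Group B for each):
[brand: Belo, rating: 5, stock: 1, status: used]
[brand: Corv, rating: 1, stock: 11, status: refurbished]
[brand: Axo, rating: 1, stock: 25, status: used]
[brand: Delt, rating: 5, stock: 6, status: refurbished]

Group A, Group B, Group B, Group A

The distinguishing property — rating ≥ 4 — holds for all the 'Group A' cases and none of the 'Group B' cases.
Group A: [brand: Belo, rating: 5, stock: 1, status: used], since rating = 5. Group B: [brand: Corv, rating: 1, stock: 11, status: refurbished], since rating = 1. Group B: [brand: Axo, rating: 1, stock: 25, status: used], since rating = 1. Group A: [brand: Delt, rating: 5, stock: 6, status: refurbished], since rating = 5.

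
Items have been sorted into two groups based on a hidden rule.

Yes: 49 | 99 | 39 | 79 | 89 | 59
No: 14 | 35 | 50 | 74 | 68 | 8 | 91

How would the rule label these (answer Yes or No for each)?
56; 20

No, No

'Yes' ⟺ ends in digit 9.
56 — last digit 6, hence No.
20 — last digit 0, hence No.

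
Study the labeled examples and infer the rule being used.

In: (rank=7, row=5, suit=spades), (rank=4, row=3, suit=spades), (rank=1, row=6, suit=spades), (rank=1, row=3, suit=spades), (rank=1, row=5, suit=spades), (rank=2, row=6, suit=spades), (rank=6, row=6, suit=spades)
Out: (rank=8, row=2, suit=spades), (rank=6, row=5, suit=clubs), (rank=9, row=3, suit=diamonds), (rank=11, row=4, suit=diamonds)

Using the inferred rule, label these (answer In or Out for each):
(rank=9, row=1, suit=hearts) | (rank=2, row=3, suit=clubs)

Every 'In' example satisfies: suit is spades AND row ≥ 3. None of the 'Out' examples do.
(rank=9, row=1, suit=hearts): Out (suit is hearts, row = 1).
(rank=2, row=3, suit=clubs): Out (suit is clubs, row = 3).

Out, Out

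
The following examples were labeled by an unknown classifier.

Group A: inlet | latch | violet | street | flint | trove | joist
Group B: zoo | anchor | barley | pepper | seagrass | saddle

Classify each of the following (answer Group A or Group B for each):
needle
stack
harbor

The pattern is that an item is 'Group A' exactly when: contains 't'.
needle → no 't' → Group B.
stack → has 't' → Group A.
harbor → no 't' → Group B.

Group B, Group A, Group B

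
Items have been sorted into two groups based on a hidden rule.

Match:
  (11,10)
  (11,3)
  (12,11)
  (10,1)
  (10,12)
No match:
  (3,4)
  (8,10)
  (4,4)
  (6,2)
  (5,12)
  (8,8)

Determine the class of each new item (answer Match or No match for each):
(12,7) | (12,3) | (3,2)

Match, Match, No match

'Match' ⟺ first ≥ 10.
(12,7): first 12 — checks out, so Match. (12,3): first 12 — checks out, so Match. (3,2): first 3 — does not fit, so No match.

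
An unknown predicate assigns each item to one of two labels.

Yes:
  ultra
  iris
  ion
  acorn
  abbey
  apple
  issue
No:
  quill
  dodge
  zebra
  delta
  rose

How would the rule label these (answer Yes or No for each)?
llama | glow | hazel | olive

Every 'Yes' example satisfies: starts with a vowel. None of the 'No' examples do.
llama: No (starts with 'l').
glow: No (starts with 'g').
hazel: No (starts with 'h').
olive: Yes (starts with 'o').

No, No, No, Yes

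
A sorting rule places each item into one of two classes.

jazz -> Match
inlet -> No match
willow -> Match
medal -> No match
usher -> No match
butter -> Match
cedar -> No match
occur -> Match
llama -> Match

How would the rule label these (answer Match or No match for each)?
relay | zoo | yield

'Match' ⟺ has a double letter.

No match, Match, No match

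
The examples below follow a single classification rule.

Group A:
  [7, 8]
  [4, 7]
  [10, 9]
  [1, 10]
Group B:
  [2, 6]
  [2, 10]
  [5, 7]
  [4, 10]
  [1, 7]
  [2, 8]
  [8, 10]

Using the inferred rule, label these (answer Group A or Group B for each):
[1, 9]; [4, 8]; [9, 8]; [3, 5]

The pattern is that an item is 'Group A' exactly when: sum is odd.
[1, 9]: Group B (1+9 = 10).
[4, 8]: Group B (4+8 = 12).
[9, 8]: Group A (9+8 = 17).
[3, 5]: Group B (3+5 = 8).

Group B, Group B, Group A, Group B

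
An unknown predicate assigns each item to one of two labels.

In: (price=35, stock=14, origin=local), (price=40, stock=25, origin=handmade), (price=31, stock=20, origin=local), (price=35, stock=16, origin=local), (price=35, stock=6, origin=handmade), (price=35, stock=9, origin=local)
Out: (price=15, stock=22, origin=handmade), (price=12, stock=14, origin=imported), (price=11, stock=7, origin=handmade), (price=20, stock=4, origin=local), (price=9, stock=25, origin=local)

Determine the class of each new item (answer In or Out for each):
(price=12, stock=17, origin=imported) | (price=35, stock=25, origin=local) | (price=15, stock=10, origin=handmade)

Out, In, Out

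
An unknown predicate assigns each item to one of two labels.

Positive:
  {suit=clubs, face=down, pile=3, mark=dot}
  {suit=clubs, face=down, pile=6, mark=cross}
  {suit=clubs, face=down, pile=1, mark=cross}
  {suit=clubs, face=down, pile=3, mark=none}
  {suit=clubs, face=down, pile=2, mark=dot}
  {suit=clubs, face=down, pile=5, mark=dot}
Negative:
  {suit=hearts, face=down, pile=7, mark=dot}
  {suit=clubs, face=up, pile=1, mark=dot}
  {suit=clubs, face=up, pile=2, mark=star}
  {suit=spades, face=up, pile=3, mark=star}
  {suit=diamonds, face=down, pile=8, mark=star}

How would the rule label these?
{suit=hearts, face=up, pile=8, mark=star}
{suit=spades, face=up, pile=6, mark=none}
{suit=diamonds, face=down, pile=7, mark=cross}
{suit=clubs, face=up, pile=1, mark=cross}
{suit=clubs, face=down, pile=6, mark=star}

The distinguishing property — face is down AND suit is clubs — holds for all the 'Positive' cases and none of the 'Negative' cases.
{suit=hearts, face=up, pile=8, mark=star} — face is up, suit is hearts, hence Negative.
{suit=spades, face=up, pile=6, mark=none} — face is up, suit is spades, hence Negative.
{suit=diamonds, face=down, pile=7, mark=cross} — face is down, suit is diamonds, hence Negative.
{suit=clubs, face=up, pile=1, mark=cross} — face is up, suit is clubs, hence Negative.
{suit=clubs, face=down, pile=6, mark=star} — face is down, suit is clubs, hence Positive.

Negative, Negative, Negative, Negative, Positive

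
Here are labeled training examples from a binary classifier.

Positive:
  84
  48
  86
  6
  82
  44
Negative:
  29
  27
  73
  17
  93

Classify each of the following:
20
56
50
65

Positive, Positive, Positive, Negative

The classifier is using: even.
20 → 20 is even → Positive. 56 → 56 is even → Positive. 50 → 50 is even → Positive. 65 → 65 is odd → Negative.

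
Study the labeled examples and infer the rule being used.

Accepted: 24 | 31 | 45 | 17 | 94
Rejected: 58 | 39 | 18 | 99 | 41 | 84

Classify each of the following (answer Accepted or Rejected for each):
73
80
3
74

Rule: ≡ 3 (mod 7). This holds for each 'Accepted' example and fails for each 'Rejected' one.
73: 73 mod 7 = 3, has this property → Accepted. 80: 80 mod 7 = 3, has this property → Accepted. 3: 3 mod 7 = 3, has this property → Accepted. 74: 74 mod 7 = 4, does not pass → Rejected.

Accepted, Accepted, Accepted, Rejected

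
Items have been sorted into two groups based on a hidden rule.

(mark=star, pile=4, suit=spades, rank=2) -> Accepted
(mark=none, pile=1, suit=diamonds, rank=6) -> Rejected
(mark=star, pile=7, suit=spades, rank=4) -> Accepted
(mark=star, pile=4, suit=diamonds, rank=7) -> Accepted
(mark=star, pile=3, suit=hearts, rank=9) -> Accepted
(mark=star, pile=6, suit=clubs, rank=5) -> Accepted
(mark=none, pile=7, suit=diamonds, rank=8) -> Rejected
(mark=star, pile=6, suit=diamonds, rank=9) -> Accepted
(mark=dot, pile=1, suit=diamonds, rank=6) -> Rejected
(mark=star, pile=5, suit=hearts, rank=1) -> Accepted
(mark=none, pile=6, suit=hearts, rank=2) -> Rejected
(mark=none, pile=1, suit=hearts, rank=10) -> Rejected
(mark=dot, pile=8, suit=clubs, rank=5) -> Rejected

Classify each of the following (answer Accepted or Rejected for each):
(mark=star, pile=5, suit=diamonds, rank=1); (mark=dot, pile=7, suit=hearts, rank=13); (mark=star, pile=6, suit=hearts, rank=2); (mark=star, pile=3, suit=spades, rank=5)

All 'Accepted' examples share one property — mark is star — and every 'Rejected' example lacks it.
(mark=star, pile=5, suit=diamonds, rank=1): Accepted (mark is star). (mark=dot, pile=7, suit=hearts, rank=13): Rejected (mark is dot). (mark=star, pile=6, suit=hearts, rank=2): Accepted (mark is star). (mark=star, pile=3, suit=spades, rank=5): Accepted (mark is star).

Accepted, Rejected, Accepted, Accepted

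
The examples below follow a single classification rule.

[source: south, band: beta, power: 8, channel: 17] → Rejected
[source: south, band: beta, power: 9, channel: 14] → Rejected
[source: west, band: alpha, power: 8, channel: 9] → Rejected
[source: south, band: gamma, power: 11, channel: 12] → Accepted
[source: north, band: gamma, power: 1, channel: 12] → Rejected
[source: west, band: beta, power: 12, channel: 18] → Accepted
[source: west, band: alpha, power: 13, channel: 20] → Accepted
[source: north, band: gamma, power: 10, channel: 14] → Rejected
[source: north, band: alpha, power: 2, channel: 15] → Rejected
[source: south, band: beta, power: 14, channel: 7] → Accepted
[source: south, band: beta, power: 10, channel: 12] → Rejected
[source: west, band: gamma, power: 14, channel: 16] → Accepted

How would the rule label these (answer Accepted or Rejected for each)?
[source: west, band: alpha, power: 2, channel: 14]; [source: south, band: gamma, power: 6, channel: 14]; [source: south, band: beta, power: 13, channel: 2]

The common property of the 'Accepted' items is: power ≥ 11. No 'Rejected' item has it.

Rejected, Rejected, Accepted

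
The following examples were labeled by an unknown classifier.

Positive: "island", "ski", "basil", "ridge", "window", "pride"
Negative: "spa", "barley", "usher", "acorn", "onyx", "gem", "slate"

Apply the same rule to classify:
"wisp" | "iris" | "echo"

Positive, Positive, Negative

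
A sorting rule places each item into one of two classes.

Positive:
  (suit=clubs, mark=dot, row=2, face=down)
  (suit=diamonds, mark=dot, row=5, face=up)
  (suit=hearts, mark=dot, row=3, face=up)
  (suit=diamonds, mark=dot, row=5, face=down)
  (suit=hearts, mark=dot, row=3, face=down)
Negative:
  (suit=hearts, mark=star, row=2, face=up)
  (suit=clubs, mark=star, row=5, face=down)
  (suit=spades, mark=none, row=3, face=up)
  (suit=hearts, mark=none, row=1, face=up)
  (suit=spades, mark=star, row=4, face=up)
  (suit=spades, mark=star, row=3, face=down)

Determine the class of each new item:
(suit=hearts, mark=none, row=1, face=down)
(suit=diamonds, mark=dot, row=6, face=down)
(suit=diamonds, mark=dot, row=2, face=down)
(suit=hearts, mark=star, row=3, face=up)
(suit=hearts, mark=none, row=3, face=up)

Comparing the two groups points to one rule — mark is dot.
Negative: (suit=hearts, mark=none, row=1, face=down), since mark is none. Positive: (suit=diamonds, mark=dot, row=6, face=down), since mark is dot. Positive: (suit=diamonds, mark=dot, row=2, face=down), since mark is dot. Negative: (suit=hearts, mark=star, row=3, face=up), since mark is star. Negative: (suit=hearts, mark=none, row=3, face=up), since mark is none.

Negative, Positive, Positive, Negative, Negative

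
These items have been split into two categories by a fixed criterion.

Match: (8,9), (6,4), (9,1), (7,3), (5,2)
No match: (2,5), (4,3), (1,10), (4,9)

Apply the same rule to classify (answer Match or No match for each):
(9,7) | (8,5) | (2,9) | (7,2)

Match, Match, No match, Match

All 'Match' examples share one property — first ≥ 5 — and every 'No match' example lacks it.
Match: (9,7), since first 9.
Match: (8,5), since first 8.
No match: (2,9), since first 2.
Match: (7,2), since first 7.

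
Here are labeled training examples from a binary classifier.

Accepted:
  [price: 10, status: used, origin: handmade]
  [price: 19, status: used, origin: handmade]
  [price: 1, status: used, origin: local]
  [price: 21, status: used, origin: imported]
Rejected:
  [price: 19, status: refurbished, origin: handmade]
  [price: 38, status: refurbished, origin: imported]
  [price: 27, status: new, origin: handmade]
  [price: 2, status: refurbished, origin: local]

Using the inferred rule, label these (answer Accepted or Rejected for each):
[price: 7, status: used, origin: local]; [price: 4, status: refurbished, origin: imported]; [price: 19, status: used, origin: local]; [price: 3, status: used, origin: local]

'Accepted' ⟺ status is used.
[price: 7, status: used, origin: local]: status is used, satisfies this → Accepted. [price: 4, status: refurbished, origin: imported]: status is refurbished, does not fit → Rejected. [price: 19, status: used, origin: local]: status is used, satisfies this → Accepted. [price: 3, status: used, origin: local]: status is used, satisfies this → Accepted.

Accepted, Rejected, Accepted, Accepted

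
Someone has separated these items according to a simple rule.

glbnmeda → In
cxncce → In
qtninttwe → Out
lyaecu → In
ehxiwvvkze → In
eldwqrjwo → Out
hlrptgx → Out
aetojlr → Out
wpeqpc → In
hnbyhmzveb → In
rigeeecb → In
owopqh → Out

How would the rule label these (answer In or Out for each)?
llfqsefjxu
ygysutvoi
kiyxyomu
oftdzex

The rule appears to be: even length AND contains 'e'.

In, Out, Out, Out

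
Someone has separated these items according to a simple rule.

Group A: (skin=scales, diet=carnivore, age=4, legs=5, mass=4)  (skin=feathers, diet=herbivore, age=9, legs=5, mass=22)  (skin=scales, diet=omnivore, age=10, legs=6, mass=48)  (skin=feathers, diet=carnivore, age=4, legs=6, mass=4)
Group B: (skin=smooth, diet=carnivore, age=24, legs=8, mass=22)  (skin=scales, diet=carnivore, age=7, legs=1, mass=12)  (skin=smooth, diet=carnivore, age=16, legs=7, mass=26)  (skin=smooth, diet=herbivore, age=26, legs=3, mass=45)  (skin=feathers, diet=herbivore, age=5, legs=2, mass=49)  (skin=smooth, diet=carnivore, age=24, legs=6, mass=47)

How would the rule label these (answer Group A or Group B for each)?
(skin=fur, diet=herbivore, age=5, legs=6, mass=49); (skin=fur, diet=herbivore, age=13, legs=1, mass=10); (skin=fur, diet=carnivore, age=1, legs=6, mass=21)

The pattern is that an item is 'Group A' exactly when: legs ≥ 3 AND age ≤ 10.
Group A: (skin=fur, diet=herbivore, age=5, legs=6, mass=49), since legs = 6, age = 5.
Group B: (skin=fur, diet=herbivore, age=13, legs=1, mass=10), since legs = 1, age = 13.
Group A: (skin=fur, diet=carnivore, age=1, legs=6, mass=21), since legs = 6, age = 1.

Group A, Group B, Group A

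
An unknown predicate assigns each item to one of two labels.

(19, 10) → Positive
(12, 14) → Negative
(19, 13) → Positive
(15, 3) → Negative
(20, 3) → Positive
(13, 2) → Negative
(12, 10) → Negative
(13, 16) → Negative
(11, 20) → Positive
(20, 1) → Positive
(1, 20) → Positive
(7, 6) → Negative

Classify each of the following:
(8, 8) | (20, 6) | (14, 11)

Negative, Positive, Negative

The common property of the 'Positive' items is: max ≥ 19. No 'Negative' item has it.
(8, 8) — max 8, hence Negative. (20, 6) — max 20, hence Positive. (14, 11) — max 14, hence Negative.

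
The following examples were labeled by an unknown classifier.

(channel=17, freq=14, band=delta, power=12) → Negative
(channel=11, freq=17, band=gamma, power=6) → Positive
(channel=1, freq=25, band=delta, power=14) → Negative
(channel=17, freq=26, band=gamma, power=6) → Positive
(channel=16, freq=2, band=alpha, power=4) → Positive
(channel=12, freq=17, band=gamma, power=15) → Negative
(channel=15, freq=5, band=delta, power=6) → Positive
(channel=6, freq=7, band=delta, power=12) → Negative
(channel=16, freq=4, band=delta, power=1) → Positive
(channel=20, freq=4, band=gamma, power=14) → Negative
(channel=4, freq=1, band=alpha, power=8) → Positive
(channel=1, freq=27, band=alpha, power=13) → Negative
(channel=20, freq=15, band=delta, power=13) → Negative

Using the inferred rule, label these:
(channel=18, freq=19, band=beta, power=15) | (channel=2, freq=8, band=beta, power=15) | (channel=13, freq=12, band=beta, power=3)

Negative, Negative, Positive

The simplest hypothesis consistent with all the labels is: power ≤ 8.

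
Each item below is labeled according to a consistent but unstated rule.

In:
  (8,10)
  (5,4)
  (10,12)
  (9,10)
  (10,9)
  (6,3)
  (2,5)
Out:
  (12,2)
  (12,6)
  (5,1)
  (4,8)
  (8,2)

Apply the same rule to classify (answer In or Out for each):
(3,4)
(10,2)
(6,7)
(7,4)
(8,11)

All 'In' examples share one property — |first − second| ≤ 3 — and every 'Out' example lacks it.
In: (3,4), since |3−4| = 1.
Out: (10,2), since |10−2| = 8.
In: (6,7), since |6−7| = 1.
In: (7,4), since |7−4| = 3.
In: (8,11), since |8−11| = 3.

In, Out, In, In, In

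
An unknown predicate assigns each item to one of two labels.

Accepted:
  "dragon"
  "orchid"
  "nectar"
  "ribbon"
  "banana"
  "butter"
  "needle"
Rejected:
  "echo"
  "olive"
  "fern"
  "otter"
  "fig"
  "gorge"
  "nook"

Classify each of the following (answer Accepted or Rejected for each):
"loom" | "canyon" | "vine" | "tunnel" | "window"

The common property of the 'Accepted' items is: length 6. No 'Rejected' item has it.
Rejected: "loom", since length 4.
Accepted: "canyon", since length 6.
Rejected: "vine", since length 4.
Accepted: "tunnel", since length 6.
Accepted: "window", since length 6.

Rejected, Accepted, Rejected, Accepted, Accepted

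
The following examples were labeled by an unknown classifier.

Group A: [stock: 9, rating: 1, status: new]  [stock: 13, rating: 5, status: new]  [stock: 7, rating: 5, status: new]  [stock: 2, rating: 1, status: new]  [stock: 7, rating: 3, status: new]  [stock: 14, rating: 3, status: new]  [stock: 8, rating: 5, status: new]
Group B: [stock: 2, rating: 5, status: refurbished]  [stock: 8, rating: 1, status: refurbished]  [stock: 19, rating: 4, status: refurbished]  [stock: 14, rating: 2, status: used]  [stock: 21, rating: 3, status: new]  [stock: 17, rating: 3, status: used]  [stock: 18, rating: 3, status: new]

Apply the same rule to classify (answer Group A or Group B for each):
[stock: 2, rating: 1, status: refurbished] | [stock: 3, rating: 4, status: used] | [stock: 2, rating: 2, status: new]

All 'Group A' examples share one property — status is new AND stock ≤ 14 — and every 'Group B' example lacks it.

Group B, Group B, Group A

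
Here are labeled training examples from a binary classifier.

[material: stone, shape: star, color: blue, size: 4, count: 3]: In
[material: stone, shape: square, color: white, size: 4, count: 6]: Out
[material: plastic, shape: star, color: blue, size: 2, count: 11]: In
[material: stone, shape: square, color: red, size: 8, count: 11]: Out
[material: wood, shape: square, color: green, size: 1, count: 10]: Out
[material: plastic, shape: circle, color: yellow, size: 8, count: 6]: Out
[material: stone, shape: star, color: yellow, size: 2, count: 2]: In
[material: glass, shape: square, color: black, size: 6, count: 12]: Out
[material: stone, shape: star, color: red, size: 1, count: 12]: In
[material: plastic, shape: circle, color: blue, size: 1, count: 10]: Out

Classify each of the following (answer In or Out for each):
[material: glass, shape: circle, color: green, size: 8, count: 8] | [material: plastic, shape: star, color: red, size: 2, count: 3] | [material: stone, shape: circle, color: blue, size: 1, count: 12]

Rule: shape is star. This holds for each 'In' example and fails for each 'Out' one.

Out, In, Out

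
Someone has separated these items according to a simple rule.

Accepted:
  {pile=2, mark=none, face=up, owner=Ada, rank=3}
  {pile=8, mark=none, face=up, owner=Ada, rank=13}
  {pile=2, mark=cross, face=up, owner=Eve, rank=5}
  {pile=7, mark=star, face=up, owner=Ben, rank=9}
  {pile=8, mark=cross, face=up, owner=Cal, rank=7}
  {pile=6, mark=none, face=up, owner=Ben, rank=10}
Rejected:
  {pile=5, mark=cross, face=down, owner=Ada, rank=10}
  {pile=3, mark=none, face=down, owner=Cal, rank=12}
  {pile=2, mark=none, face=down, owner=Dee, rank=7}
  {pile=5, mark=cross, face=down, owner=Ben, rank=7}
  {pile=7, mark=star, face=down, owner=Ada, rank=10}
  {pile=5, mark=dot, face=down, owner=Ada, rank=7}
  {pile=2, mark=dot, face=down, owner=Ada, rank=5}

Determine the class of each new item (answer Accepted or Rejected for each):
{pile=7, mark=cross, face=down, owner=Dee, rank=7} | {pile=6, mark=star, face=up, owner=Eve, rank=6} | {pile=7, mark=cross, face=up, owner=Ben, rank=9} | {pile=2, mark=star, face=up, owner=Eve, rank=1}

Rejected, Accepted, Accepted, Accepted

A rule that fits every label: face is up — true of each 'Accepted' example, false of each 'Rejected' one.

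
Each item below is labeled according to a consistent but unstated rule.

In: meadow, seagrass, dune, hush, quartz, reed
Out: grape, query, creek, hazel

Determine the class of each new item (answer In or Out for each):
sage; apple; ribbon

In, Out, In

The simplest hypothesis consistent with all the labels is: even length.
sage: length 4 — meets the rule, so In. apple: length 5 — does not pass, so Out. ribbon: length 6 — meets the rule, so In.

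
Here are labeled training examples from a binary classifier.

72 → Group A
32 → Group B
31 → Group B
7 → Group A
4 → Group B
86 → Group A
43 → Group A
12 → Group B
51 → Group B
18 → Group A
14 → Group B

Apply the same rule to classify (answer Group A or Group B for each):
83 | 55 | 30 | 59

The distinguishing property — digit sum ≥ 7 — holds for all the 'Group A' cases and none of the 'Group B' cases.
83 → digit sum 8+3 = 11 → Group A. 55 → digit sum 5+5 = 10 → Group A. 30 → digit sum 3+0 = 3 → Group B. 59 → digit sum 5+9 = 14 → Group A.

Group A, Group A, Group B, Group A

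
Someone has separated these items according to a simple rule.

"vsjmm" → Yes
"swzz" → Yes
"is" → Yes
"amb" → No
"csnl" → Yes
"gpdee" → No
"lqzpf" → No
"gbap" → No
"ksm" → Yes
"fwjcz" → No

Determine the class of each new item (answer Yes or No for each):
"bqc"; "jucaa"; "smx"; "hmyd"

Looking at the examples, the only property every 'Yes' case has and every 'No' case lacks is: contains 's'.
"bqc": no 's', fails the rule → No.
"jucaa": no 's', fails the rule → No.
"smx": has 's', fits → Yes.
"hmyd": no 's', fails the rule → No.

No, No, Yes, No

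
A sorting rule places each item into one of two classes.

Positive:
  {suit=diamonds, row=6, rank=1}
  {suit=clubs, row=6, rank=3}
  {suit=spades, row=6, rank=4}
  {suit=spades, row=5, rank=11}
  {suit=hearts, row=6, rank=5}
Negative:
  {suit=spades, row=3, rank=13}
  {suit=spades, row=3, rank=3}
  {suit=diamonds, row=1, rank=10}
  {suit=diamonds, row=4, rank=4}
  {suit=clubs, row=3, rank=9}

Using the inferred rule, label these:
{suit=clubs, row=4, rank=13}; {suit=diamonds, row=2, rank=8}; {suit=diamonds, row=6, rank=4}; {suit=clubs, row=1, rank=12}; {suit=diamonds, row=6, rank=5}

Negative, Negative, Positive, Negative, Positive

Rule: row ≥ 5. This holds for each 'Positive' example and fails for each 'Negative' one.
{suit=clubs, row=4, rank=13}: Negative (row = 4). {suit=diamonds, row=2, rank=8}: Negative (row = 2). {suit=diamonds, row=6, rank=4}: Positive (row = 6). {suit=clubs, row=1, rank=12}: Negative (row = 1). {suit=diamonds, row=6, rank=5}: Positive (row = 6).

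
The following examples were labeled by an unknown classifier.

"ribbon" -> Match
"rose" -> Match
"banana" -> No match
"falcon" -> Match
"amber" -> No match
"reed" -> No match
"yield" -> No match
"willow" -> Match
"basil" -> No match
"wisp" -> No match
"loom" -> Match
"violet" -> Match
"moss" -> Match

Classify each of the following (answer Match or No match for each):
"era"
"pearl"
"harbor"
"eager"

No match, No match, Match, No match

The pattern is that an item is 'Match' exactly when: contains 'o'.
"era": No match (no 'o').
"pearl": No match (no 'o').
"harbor": Match (has 'o').
"eager": No match (no 'o').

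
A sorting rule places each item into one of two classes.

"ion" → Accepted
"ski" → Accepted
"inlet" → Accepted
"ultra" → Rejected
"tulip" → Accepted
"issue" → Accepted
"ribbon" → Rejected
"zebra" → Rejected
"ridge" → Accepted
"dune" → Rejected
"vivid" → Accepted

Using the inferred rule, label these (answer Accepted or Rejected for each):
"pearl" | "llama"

Rejected, Rejected

One predicate separates the groups cleanly: odd length AND contains 'i'.
"pearl": length 5, no 'i', fails this test → Rejected. "llama": length 5, no 'i', fails this test → Rejected.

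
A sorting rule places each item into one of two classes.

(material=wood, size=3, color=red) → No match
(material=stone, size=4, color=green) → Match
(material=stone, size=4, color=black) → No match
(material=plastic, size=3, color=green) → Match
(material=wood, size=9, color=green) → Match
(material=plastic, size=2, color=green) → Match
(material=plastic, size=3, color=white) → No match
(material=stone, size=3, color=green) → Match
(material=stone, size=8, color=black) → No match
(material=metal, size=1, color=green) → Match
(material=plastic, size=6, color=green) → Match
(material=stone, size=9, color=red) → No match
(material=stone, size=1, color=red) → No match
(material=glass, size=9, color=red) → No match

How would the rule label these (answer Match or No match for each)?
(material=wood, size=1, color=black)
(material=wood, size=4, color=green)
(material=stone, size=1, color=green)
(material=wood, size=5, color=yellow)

A rule that fits every label: color is green — true of each 'Match' example, false of each 'No match' one.
No match: (material=wood, size=1, color=black), since color is black.
Match: (material=wood, size=4, color=green), since color is green.
Match: (material=stone, size=1, color=green), since color is green.
No match: (material=wood, size=5, color=yellow), since color is yellow.

No match, Match, Match, No match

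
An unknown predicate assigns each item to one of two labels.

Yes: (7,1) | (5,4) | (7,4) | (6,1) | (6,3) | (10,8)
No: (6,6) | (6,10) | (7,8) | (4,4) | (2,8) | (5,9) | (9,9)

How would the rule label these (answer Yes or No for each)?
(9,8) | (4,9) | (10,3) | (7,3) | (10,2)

Yes, No, Yes, Yes, Yes

The classifier is using: first > second.
(9,8): Yes (9 > 8). (4,9): No (4 < 9). (10,3): Yes (10 > 3). (7,3): Yes (7 > 3). (10,2): Yes (10 > 2).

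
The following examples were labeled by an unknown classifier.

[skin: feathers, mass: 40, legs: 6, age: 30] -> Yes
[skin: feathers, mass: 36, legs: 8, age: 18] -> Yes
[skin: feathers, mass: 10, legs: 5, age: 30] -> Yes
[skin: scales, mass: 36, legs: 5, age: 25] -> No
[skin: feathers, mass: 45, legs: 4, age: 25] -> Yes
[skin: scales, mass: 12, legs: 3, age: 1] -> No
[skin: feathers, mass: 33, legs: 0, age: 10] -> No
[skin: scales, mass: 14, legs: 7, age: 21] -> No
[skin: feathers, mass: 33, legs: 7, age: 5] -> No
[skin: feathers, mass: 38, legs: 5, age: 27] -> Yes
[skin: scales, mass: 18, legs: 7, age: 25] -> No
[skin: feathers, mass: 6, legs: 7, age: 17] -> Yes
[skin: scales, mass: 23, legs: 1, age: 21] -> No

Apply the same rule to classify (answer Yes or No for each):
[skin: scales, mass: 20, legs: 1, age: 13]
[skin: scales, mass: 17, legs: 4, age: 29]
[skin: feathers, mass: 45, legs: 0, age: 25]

No, No, Yes

The classifier is using: skin is feathers AND age ≥ 17.
No: [skin: scales, mass: 20, legs: 1, age: 13], since skin is scales, age = 13.
No: [skin: scales, mass: 17, legs: 4, age: 29], since skin is scales, age = 29.
Yes: [skin: feathers, mass: 45, legs: 0, age: 25], since skin is feathers, age = 25.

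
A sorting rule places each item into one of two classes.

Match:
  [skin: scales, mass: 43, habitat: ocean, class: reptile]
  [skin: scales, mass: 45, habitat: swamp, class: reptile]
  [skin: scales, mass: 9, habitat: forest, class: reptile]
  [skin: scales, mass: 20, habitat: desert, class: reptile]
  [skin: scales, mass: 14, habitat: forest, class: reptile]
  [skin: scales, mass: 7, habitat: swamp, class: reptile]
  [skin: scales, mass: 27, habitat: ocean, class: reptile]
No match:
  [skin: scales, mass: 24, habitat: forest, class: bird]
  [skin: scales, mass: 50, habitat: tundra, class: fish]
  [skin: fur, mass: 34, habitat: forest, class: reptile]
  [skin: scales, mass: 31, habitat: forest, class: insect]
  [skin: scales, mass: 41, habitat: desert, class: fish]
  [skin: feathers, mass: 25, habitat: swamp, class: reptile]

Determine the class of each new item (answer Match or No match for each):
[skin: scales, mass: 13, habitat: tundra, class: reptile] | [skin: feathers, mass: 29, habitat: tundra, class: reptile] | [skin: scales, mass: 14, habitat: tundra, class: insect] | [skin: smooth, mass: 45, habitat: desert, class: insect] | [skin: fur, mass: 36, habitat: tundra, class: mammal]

One predicate separates the groups cleanly: class is reptile AND skin is scales.
Match: [skin: scales, mass: 13, habitat: tundra, class: reptile], since class is reptile, skin is scales. No match: [skin: feathers, mass: 29, habitat: tundra, class: reptile], since class is reptile, skin is feathers. No match: [skin: scales, mass: 14, habitat: tundra, class: insect], since class is insect, skin is scales. No match: [skin: smooth, mass: 45, habitat: desert, class: insect], since class is insect, skin is smooth. No match: [skin: fur, mass: 36, habitat: tundra, class: mammal], since class is mammal, skin is fur.

Match, No match, No match, No match, No match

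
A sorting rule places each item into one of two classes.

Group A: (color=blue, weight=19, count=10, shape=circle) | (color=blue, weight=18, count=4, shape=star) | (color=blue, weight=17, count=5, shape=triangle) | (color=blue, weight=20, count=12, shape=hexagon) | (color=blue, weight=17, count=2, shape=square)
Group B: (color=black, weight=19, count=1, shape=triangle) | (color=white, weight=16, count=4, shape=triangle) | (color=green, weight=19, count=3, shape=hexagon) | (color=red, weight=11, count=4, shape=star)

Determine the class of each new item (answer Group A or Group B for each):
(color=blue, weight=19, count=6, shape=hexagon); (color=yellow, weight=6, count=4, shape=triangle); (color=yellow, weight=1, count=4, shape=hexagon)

Group A, Group B, Group B

Comparing the two groups points to one rule — color is blue.
(color=blue, weight=19, count=6, shape=hexagon): Group A (color is blue). (color=yellow, weight=6, count=4, shape=triangle): Group B (color is yellow). (color=yellow, weight=1, count=4, shape=hexagon): Group B (color is yellow).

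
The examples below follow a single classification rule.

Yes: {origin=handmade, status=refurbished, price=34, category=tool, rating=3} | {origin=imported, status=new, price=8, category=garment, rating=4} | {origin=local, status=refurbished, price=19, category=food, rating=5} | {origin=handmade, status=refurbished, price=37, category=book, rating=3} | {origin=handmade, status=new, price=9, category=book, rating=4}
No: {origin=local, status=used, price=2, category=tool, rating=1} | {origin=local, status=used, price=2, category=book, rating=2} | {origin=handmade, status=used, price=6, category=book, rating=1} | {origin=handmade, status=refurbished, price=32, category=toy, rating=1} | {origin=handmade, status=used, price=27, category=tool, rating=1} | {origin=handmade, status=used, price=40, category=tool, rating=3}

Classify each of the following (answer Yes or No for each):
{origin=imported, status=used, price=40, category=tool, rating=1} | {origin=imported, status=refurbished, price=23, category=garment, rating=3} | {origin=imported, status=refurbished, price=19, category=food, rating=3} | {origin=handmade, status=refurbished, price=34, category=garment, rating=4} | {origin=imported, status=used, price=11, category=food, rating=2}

Every 'Yes' example satisfies: price ≤ 37 AND rating ≥ 3. None of the 'No' examples do.
{origin=imported, status=used, price=40, category=tool, rating=1}: price = 40, rating = 1, lacks this property → No.
{origin=imported, status=refurbished, price=23, category=garment, rating=3}: price = 23, rating = 3, matches → Yes.
{origin=imported, status=refurbished, price=19, category=food, rating=3}: price = 19, rating = 3, matches → Yes.
{origin=handmade, status=refurbished, price=34, category=garment, rating=4}: price = 34, rating = 4, matches → Yes.
{origin=imported, status=used, price=11, category=food, rating=2}: price = 11, rating = 2, lacks this property → No.

No, Yes, Yes, Yes, No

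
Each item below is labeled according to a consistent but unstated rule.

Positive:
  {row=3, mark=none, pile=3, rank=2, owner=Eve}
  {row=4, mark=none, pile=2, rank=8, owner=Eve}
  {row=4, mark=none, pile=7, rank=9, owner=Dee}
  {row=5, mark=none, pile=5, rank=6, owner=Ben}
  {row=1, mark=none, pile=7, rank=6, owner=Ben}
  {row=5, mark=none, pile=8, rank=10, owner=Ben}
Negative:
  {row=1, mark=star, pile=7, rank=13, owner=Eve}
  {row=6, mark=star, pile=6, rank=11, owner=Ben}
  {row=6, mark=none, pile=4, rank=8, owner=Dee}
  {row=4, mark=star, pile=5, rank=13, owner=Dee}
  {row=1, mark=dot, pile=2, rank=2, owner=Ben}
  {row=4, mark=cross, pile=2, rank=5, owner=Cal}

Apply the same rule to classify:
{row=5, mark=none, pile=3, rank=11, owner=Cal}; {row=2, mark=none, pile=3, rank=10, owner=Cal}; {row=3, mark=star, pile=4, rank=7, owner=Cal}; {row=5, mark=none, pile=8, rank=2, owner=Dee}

Positive, Positive, Negative, Positive

One predicate separates the groups cleanly: mark is none AND row ≤ 5.
{row=5, mark=none, pile=3, rank=11, owner=Cal}: mark is none, row = 5 — has this property, so Positive. {row=2, mark=none, pile=3, rank=10, owner=Cal}: mark is none, row = 2 — has this property, so Positive. {row=3, mark=star, pile=4, rank=7, owner=Cal}: mark is star, row = 3 — fails this test, so Negative. {row=5, mark=none, pile=8, rank=2, owner=Dee}: mark is none, row = 5 — has this property, so Positive.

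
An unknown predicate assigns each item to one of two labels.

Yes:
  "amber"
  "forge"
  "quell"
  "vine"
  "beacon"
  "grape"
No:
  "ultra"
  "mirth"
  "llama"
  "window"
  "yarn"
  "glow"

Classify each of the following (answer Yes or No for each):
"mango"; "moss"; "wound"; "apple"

No, No, No, Yes

The distinguishing property — contains 'e' — holds for all the 'Yes' cases and none of the 'No' cases.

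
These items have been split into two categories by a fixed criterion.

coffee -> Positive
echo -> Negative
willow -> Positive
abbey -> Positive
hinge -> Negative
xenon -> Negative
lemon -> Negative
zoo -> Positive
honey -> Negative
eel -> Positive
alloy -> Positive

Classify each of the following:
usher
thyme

Negative, Negative

Checking candidate rules against both groups, what survives is: has a double letter.
usher: Negative (no doubled letter).
thyme: Negative (no doubled letter).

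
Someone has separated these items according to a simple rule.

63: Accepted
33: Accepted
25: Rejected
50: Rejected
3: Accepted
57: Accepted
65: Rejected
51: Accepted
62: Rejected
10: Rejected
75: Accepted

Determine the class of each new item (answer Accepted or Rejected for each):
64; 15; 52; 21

The rule appears to be: multiple of 3.
64 — 64 = 3·21 + 1, hence Rejected.
15 — 15 = 3·5, hence Accepted.
52 — 52 = 3·17 + 1, hence Rejected.
21 — 21 = 3·7, hence Accepted.

Rejected, Accepted, Rejected, Accepted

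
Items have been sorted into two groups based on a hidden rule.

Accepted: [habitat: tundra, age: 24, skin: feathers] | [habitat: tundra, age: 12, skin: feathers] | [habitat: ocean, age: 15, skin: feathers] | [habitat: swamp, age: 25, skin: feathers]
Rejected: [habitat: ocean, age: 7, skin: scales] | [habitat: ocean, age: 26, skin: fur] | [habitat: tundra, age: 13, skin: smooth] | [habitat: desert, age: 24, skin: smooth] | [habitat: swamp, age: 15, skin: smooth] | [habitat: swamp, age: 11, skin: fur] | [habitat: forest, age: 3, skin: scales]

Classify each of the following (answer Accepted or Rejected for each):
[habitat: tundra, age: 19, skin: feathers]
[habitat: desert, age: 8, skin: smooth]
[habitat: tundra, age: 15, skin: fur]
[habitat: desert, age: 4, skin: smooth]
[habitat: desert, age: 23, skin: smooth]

Accepted, Rejected, Rejected, Rejected, Rejected

Comparing the two groups points to one rule — skin is feathers.
[habitat: tundra, age: 19, skin: feathers]: Accepted (skin is feathers).
[habitat: desert, age: 8, skin: smooth]: Rejected (skin is smooth).
[habitat: tundra, age: 15, skin: fur]: Rejected (skin is fur).
[habitat: desert, age: 4, skin: smooth]: Rejected (skin is smooth).
[habitat: desert, age: 23, skin: smooth]: Rejected (skin is smooth).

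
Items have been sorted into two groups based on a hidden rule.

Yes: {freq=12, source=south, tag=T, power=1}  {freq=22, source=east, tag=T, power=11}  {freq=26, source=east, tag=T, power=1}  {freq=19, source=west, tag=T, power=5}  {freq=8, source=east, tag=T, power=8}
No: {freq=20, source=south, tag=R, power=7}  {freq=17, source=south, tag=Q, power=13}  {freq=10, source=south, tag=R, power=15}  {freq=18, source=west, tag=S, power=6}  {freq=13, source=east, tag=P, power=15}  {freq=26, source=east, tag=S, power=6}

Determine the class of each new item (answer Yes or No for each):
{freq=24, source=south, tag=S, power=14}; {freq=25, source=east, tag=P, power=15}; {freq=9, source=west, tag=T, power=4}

No, No, Yes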